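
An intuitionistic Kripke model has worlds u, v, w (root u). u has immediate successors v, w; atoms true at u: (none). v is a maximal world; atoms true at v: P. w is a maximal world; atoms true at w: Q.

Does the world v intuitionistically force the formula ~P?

No

v ||-/- ~P since v is accessible from v and v ||- P.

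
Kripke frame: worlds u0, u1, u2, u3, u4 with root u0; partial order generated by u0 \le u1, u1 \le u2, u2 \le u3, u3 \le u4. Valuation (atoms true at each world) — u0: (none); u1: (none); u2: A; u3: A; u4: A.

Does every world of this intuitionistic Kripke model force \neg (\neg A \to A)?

No

Not every world: u0 \nVdash \neg (\neg A \to A).
u0 \nVdash \neg (\neg A \to A) since u0 is accessible from u0 and u0 \Vdash \neg A \to A.
u0 \Vdash \neg A \to A vacuously: no world accessible from u0 forces the antecedent \neg A.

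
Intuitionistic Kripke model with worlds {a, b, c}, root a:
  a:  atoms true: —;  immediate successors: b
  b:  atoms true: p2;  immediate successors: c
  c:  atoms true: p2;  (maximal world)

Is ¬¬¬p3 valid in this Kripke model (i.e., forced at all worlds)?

Yes

a ⊩ ¬¬¬p3: no world accessible from a forces ¬¬p3.
Since the root a forces ¬¬¬p3 and forcing is persistent (monotone upward), every world forces it.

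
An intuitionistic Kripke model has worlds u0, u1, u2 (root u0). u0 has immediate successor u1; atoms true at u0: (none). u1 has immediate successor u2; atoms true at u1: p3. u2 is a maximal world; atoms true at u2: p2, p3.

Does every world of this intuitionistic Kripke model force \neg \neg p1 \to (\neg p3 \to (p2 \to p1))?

Yes

u0 \Vdash \neg \neg p1 \to (\neg p3 \to (p2 \to p1)) vacuously: no world accessible from u0 forces the antecedent \neg \neg p1.
Since the root u0 forces \neg \neg p1 \to (\neg p3 \to (p2 \to p1)) and forcing is persistent (monotone upward), every world forces it.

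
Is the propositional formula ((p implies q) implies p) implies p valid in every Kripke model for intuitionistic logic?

This is Peirce's law, which is not intuitionistically valid.
A Kripke countermodel: worlds s0, s1; order generated by s0 <= s1; atoms true at each world — s0:{}; s1:{p}.
s0 does not force ((p implies q) implies p) implies p: already at s0 itself, s0 forces (p implies q) implies p but s0 does not force p.
s0 lacks atom p, so s0 does not force p.
So the root s0 does not force the formula.

No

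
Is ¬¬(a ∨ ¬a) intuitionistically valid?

This is the double negation of excluded middle, which is intuitionistically derivable.
Assuming ¬(a ∨ ¬a): from a we'd get a ∨ ¬a, so ¬a; but then a ∨ ¬a again — contradiction. Hence ¬¬(a ∨ ¬a).

Yes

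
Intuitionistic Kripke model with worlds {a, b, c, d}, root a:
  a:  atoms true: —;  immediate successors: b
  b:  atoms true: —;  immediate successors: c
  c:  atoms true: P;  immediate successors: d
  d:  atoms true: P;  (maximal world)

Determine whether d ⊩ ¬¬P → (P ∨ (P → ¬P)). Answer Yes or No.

d ⊩ ¬¬P → (P ∨ (P → ¬P)): every world accessible from d that forces ¬¬P (namely d) also forces P ∨ (P → ¬P).

Yes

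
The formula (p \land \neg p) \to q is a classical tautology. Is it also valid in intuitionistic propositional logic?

Yes

This is an instance of ex falso quodlibet, which is intuitionistically derivable.
No world can force both p and \neg p, so the antecedent p \land \neg p is never forced and the implication holds vacuously at every world.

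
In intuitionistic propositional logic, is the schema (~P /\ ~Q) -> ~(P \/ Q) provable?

This is a constructively valid De Morgan direction (conjunction of negations to negated disjunction), which is intuitionistically derivable.
If both ~P and ~Q hold at a world, no accessible world forces P or forces Q, so none forces P \/ Q.

Yes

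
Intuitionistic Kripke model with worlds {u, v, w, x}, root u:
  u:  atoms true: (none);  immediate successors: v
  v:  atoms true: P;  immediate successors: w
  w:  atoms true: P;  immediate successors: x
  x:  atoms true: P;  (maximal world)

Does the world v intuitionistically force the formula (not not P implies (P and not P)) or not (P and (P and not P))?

Yes

v forces (not not P implies (P and not P)) or not (P and (P and not P)) via the disjunct not (P and (P and not P)).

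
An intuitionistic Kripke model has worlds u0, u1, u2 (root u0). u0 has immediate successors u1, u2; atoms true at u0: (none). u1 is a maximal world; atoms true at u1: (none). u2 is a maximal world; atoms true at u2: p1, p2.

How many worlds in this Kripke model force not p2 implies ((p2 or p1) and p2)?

1

u0: does not force it — u0 does not force not p2 implies ((p2 or p1) and p2): at the accessible world u1, u1 forces not p2 but u1 does not force (p2 or p1) and p2.
u1: does not force it.
u2: forces it.
Worlds forcing the formula: {u2}.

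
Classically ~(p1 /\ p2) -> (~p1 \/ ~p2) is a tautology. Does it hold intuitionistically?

No

This is the constructively invalid direction of De Morgan's law for conjunction, which is not intuitionistically valid.
A Kripke countermodel: worlds 0, 1, 2; order generated by 0 <= 1, 0 <= 2; atoms true at each world — 0:{}; 1:{p1}; 2:{p2}.
0 ||-/- ~(p1 /\ p2) -> (~p1 \/ ~p2): already at 0 itself, 0 ||- ~(p1 /\ p2) but 0 ||-/- ~p1 \/ ~p2.
0 ||-/- ~p1 \/ ~p2: neither disjunct is forced at 0.
0 ||-/- ~p1 since 1 is accessible from 0 and 1 ||- p1.
So the root 0 does not force the formula.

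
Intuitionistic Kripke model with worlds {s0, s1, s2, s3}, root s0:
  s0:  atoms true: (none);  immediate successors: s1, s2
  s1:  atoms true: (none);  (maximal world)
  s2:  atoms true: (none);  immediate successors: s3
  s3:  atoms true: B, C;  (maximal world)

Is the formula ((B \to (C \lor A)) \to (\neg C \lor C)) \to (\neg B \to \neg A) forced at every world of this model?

Yes

s0 \Vdash ((B \to (C \lor A)) \to (\neg C \lor C)) \to (\neg B \to \neg A): every world accessible from s0 that forces (B \to (C \lor A)) \to (\neg C \lor C) (namely s1, s3) also forces \neg B \to \neg A.
Since the root s0 forces ((B \to (C \lor A)) \to (\neg C \lor C)) \to (\neg B \to \neg A) and forcing is persistent (monotone upward), every world forces it.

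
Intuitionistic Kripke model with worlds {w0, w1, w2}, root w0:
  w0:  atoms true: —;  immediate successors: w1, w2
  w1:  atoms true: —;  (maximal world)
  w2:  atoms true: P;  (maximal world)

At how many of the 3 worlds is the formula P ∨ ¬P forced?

w0: does not force it — w0 ⊮ P ∨ ¬P: neither disjunct is forced at w0.
w1: forces it.
w2: forces it.
Worlds forcing the formula: {w1, w2}.

2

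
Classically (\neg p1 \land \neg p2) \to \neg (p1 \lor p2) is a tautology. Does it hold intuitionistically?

This is a constructively valid De Morgan direction (conjunction of negations to negated disjunction), which is intuitionistically derivable.
If both \neg p1 and \neg p2 hold at a world, no accessible world forces p1 or forces p2, so none forces p1 \lor p2.

Yes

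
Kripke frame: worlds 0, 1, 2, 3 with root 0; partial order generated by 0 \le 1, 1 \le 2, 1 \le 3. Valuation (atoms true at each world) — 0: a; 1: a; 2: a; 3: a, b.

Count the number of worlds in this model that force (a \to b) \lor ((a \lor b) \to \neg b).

0: does not force it — 0 \nVdash (a \to b) \lor ((a \lor b) \to \neg b): neither disjunct is forced at 0.
1: does not force it — 1 \nVdash (a \to b) \lor ((a \lor b) \to \neg b): neither disjunct is forced at 1.
2: forces it.
3: forces it.
Worlds forcing the formula: {2, 3}.

2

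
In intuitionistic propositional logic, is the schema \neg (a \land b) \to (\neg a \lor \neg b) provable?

No

This is the constructively invalid direction of De Morgan's law for conjunction, which is not intuitionistically valid.
A Kripke countermodel: worlds u0, u1, u2; order generated by u0 \le u1, u0 \le u2; atoms true at each world — u0:{}; u1:{a}; u2:{b}.
u0 \nVdash \neg (a \land b) \to (\neg a \lor \neg b): already at u0 itself, u0 \Vdash \neg (a \land b) but u0 \nVdash \neg a \lor \neg b.
u0 \nVdash \neg a \lor \neg b: neither disjunct is forced at u0.
u0 \nVdash \neg a since u1 is accessible from u0 and u1 \Vdash a.
So the root u0 does not force the formula.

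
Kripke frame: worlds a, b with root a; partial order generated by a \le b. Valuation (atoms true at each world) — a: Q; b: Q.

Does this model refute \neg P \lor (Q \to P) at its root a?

No

a \Vdash \neg P \lor (Q \to P) via the disjunct \neg P.
So the root a forces \neg P \lor (Q \to P); the model is not a countermodel.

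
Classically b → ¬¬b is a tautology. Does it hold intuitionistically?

Yes

This is double-negation introduction, which is intuitionistically derivable.
If a world forces b then every accessible world forces b (persistence), so none forces ¬b; hence ¬¬b.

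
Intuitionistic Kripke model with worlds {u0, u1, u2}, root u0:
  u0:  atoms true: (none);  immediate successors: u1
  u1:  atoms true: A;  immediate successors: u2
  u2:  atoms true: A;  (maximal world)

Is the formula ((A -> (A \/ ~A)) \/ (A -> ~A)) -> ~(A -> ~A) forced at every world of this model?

Yes

u0 ||- ((A -> (A \/ ~A)) \/ (A -> ~A)) -> ~(A -> ~A): every world accessible from u0 that forces (A -> (A \/ ~A)) \/ (A -> ~A) (namely u0, u1, u2) also forces ~(A -> ~A).
Since the root u0 forces ((A -> (A \/ ~A)) \/ (A -> ~A)) -> ~(A -> ~A) and forcing is persistent (monotone upward), every world forces it.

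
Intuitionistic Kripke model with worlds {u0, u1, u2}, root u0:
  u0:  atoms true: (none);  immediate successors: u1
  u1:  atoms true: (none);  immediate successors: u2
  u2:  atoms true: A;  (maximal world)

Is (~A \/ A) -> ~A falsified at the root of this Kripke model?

u0 ||-/- (~A \/ A) -> ~A: at the accessible world u2, u2 ||- ~A \/ A but u2 ||-/- ~A.
u2 ||-/- ~A since u2 is accessible from u2 and u2 ||- A.
So the root u0 does not force (~A \/ A) -> ~A; the model is a countermodel.

Yes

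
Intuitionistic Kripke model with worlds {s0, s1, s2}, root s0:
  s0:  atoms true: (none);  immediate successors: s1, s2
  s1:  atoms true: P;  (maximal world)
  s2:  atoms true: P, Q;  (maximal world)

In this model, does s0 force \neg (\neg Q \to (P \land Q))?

No

s0 \nVdash \neg (\neg Q \to (P \land Q)) since s2 is accessible from s0 and s2 \Vdash \neg Q \to (P \land Q).
s2 \Vdash \neg Q \to (P \land Q) vacuously: no world accessible from s2 forces the antecedent \neg Q.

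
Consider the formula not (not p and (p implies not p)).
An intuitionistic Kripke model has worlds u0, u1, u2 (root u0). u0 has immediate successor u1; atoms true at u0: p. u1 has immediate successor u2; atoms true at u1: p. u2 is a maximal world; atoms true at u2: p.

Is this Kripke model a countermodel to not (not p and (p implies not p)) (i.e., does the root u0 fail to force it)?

No

u0 forces not (not p and (p implies not p)): no world accessible from u0 forces not p and (p implies not p).
So the root u0 forces not (not p and (p implies not p)); the model is not a countermodel.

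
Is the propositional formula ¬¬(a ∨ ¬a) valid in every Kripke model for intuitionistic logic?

Yes

This is the double negation of excluded middle, which is intuitionistically derivable.
Assuming ¬(a ∨ ¬a): from a we'd get a ∨ ¬a, so ¬a; but then a ∨ ¬a again — contradiction. Hence ¬¬(a ∨ ¬a).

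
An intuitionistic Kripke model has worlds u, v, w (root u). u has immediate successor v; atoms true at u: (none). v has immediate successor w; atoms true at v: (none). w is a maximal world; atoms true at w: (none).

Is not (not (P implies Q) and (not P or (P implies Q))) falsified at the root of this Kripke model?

u forces not (not (P implies Q) and (not P or (P implies Q))): no world accessible from u forces not (P implies Q) and (not P or (P implies Q)).
So the root u forces not (not (P implies Q) and (not P or (P implies Q))); the model is not a countermodel.

No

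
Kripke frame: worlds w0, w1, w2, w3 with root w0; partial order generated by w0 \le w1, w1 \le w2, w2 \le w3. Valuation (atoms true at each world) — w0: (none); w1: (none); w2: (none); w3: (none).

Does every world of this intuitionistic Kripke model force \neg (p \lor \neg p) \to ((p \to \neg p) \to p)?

w0 \Vdash \neg (p \lor \neg p) \to ((p \to \neg p) \to p) vacuously: no world accessible from w0 forces the antecedent \neg (p \lor \neg p).
Since the root w0 forces \neg (p \lor \neg p) \to ((p \to \neg p) \to p) and forcing is persistent (monotone upward), every world forces it.

Yes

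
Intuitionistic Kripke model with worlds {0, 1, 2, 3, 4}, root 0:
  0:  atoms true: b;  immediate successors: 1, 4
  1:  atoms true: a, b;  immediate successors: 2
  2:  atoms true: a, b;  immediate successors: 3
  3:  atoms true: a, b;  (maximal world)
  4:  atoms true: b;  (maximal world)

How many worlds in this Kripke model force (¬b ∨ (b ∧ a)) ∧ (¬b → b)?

3

0: does not force it — 0 ⊮ (¬b ∨ (b ∧ a)) ∧ (¬b → b) since 0 fails ¬b ∨ (b ∧ a).
1: forces it.
2: forces it.
3: forces it.
4: does not force it — 4 ⊮ (¬b ∨ (b ∧ a)) ∧ (¬b → b) since 4 fails ¬b ∨ (b ∧ a).
Worlds forcing the formula: {1, 2, 3}.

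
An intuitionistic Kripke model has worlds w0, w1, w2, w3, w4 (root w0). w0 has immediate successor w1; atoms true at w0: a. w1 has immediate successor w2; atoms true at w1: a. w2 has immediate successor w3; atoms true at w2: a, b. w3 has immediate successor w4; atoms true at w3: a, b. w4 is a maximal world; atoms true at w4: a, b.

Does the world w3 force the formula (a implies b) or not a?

w3 forces (a implies b) or not a via the disjunct a implies b.

Yes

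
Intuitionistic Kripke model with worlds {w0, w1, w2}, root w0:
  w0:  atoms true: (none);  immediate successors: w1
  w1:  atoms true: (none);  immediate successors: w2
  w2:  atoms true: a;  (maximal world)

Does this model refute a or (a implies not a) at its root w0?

w0 does not force a or (a implies not a): neither disjunct is forced at w0.
w0 lacks atom a, so w0 does not force a.
So the root w0 does not force a or (a implies not a); the model is a countermodel.

Yes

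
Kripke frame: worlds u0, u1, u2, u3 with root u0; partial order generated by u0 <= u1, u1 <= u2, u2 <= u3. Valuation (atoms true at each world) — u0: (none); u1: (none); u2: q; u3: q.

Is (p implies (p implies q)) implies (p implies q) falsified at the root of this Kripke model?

u0 forces (p implies (p implies q)) implies (p implies q): every world accessible from u0 that forces p implies (p implies q) (namely u0, u1, u2, u3) also forces p implies q.
So the root u0 forces (p implies (p implies q)) implies (p implies q); the model is not a countermodel.

No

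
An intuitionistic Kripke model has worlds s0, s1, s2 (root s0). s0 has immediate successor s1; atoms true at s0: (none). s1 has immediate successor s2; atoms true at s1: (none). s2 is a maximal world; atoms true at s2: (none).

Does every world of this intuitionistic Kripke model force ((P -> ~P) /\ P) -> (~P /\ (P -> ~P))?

s0 ||- ((P -> ~P) /\ P) -> (~P /\ (P -> ~P)) vacuously: no world accessible from s0 forces the antecedent (P -> ~P) /\ P.
Since the root s0 forces ((P -> ~P) /\ P) -> (~P /\ (P -> ~P)) and forcing is persistent (monotone upward), every world forces it.

Yes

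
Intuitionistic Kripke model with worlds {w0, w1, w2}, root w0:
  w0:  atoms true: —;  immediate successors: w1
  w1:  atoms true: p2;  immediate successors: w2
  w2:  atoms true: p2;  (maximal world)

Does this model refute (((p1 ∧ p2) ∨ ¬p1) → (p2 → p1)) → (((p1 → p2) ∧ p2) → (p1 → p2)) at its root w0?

No

w0 ⊩ (((p1 ∧ p2) ∨ ¬p1) → (p2 → p1)) → (((p1 → p2) ∧ p2) → (p1 → p2)) vacuously: no world accessible from w0 forces the antecedent ((p1 ∧ p2) ∨ ¬p1) → (p2 → p1).
So the root w0 forces (((p1 ∧ p2) ∨ ¬p1) → (p2 → p1)) → (((p1 → p2) ∧ p2) → (p1 → p2)); the model is not a countermodel.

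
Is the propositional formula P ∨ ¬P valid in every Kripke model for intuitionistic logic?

No

This is the law of excluded middle, which is not intuitionistically valid.
A Kripke countermodel: worlds w0, w1; order generated by w0 ≤ w1; atoms true at each world — w0:{}; w1:{P}.
w0 ⊮ P ∨ ¬P: neither disjunct is forced at w0.
w0 lacks atom P, so w0 ⊮ P.
So the root w0 does not force the formula.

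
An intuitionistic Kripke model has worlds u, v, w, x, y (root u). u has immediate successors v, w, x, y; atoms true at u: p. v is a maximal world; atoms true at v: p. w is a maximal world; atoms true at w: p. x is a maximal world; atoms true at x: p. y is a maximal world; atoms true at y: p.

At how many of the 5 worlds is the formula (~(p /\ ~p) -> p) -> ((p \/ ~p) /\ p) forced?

u: forces it.
v: forces it.
w: forces it.
x: forces it.
y: forces it.
Worlds forcing the formula: {u, v, w, x, y}.

5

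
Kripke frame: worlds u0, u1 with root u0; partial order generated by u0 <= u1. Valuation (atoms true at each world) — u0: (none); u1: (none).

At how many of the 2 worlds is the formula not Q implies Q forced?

u0: does not force it — u0 does not force not Q implies Q: already at u0 itself, u0 forces not Q but u0 does not force Q.
u1: does not force it — u1 does not force not Q implies Q: already at u1 itself, u1 forces not Q but u1 does not force Q.
Worlds forcing the formula: { }.

0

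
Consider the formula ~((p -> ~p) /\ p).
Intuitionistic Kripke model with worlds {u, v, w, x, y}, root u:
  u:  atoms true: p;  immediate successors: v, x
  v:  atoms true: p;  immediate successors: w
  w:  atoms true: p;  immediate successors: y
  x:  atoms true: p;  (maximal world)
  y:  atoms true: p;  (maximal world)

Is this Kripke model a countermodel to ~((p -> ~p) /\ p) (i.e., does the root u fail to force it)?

No

u ||- ~((p -> ~p) /\ p): no world accessible from u forces (p -> ~p) /\ p.
So the root u forces ~((p -> ~p) /\ p); the model is not a countermodel.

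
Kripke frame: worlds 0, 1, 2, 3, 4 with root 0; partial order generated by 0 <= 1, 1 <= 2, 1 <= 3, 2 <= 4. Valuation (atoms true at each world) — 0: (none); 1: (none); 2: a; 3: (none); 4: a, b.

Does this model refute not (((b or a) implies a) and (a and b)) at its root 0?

0 does not force not (((b or a) implies a) and (a and b)) since 4 is accessible from 0 and 4 forces ((b or a) implies a) and (a and b).
4 forces ((b or a) implies a) and (a and b) since 4 forces both conjuncts.
So the root 0 does not force not (((b or a) implies a) and (a and b)); the model is a countermodel.

Yes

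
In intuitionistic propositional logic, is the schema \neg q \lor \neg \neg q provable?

No

This is the weak law of excluded middle, which is not intuitionistically valid.
A Kripke countermodel: worlds w0, w1, w2; order generated by w0 \le w1, w0 \le w2; atoms true at each world — w0:{}; w1:{q}; w2:{}.
w0 \nVdash \neg q \lor \neg \neg q: neither disjunct is forced at w0.
w0 \nVdash \neg q since w1 is accessible from w0 and w1 \Vdash q.
So the root w0 does not force the formula.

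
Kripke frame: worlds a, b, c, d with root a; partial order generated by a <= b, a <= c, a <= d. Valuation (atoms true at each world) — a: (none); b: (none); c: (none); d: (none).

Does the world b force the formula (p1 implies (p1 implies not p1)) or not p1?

Yes

b forces (p1 implies (p1 implies not p1)) or not p1 via the disjunct p1 implies (p1 implies not p1).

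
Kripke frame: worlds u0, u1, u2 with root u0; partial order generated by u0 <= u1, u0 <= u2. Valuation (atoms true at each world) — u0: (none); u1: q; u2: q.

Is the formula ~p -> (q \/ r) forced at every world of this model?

Not every world: u0 ||-/- ~p -> (q \/ r).
u0 ||-/- ~p -> (q \/ r): already at u0 itself, u0 ||- ~p but u0 ||-/- q \/ r.
u0 ||-/- q \/ r: neither disjunct is forced at u0.
u0 lacks atom q, so u0 ||-/- q.

No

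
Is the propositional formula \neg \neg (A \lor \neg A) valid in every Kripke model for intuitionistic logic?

This is the double negation of excluded middle, which is intuitionistically derivable.
Assuming \neg (A \lor \neg A): from A we'd get A \lor \neg A, so \neg A; but then A \lor \neg A again — contradiction. Hence \neg \neg (A \lor \neg A).

Yes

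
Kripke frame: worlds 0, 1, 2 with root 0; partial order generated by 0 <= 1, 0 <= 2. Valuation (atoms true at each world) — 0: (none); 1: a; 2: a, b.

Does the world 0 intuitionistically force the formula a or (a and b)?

No

0 does not force a or (a and b): neither disjunct is forced at 0.
0 lacks atom a, so 0 does not force a.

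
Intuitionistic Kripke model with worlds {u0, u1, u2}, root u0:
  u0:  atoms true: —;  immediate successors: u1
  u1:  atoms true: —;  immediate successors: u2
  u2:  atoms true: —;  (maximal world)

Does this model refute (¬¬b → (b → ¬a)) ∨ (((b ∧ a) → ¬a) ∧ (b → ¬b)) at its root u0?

u0 ⊩ (¬¬b → (b → ¬a)) ∨ (((b ∧ a) → ¬a) ∧ (b → ¬b)) via the disjunct ¬¬b → (b → ¬a).
So the root u0 forces (¬¬b → (b → ¬a)) ∨ (((b ∧ a) → ¬a) ∧ (b → ¬b)); the model is not a countermodel.

No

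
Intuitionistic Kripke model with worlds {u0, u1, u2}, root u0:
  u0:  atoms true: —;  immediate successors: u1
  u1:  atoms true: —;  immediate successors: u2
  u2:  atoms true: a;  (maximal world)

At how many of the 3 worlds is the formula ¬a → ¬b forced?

3

u0: forces it.
u1: forces it.
u2: forces it.
Worlds forcing the formula: {u0, u1, u2}.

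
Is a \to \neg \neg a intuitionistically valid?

This is double-negation introduction, which is intuitionistically derivable.
If a world forces a then every accessible world forces a (persistence), so none forces \neg a; hence \neg \neg a.

Yes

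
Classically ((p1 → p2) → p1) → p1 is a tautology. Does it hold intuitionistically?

This is Peirce's law, which is not intuitionistically valid.
A Kripke countermodel: worlds w0, w1; order generated by w0 ≤ w1; atoms true at each world — w0:{}; w1:{p1}.
w0 ⊮ ((p1 → p2) → p1) → p1: already at w0 itself, w0 ⊩ (p1 → p2) → p1 but w0 ⊮ p1.
w0 lacks atom p1, so w0 ⊮ p1.
So the root w0 does not force the formula.

No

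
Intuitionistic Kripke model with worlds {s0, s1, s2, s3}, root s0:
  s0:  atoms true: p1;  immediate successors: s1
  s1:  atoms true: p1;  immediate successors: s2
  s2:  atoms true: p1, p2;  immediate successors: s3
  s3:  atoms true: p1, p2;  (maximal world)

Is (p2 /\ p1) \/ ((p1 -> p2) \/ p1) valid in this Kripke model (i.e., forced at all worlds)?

Yes

s0 ||- (p2 /\ p1) \/ ((p1 -> p2) \/ p1) via the disjunct (p1 -> p2) \/ p1.
Since the root s0 forces (p2 /\ p1) \/ ((p1 -> p2) \/ p1) and forcing is persistent (monotone upward), every world forces it.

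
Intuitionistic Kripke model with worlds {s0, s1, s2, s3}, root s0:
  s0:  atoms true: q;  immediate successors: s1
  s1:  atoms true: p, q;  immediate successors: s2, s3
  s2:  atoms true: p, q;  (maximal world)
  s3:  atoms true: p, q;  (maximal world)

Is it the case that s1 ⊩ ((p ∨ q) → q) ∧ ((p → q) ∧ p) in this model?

s1 ⊩ ((p ∨ q) → q) ∧ ((p → q) ∧ p) since s1 forces both conjuncts.

Yes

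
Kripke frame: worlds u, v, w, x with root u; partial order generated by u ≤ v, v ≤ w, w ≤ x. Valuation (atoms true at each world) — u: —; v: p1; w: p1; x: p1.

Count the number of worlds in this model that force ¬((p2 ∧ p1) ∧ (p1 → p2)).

4

u: forces it.
v: forces it.
w: forces it.
x: forces it.
Worlds forcing the formula: {u, v, w, x}.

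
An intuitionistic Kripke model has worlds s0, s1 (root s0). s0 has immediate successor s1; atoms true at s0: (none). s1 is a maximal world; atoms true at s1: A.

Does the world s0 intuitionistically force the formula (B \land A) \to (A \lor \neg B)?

Yes

s0 \Vdash (B \land A) \to (A \lor \neg B) vacuously: no world accessible from s0 forces the antecedent B \land A.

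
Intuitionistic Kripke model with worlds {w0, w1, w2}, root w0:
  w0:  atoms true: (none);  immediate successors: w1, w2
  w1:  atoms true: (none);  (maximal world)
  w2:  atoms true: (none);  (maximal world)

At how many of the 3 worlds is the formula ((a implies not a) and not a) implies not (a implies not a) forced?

0

w0: does not force it — w0 does not force ((a implies not a) and not a) implies not (a implies not a): already at w0 itself, w0 forces (a implies not a) and not a but w0 does not force not (a implies not a).
w1: does not force it — w1 does not force ((a implies not a) and not a) implies not (a implies not a): already at w1 itself, w1 forces (a implies not a) and not a but w1 does not force not (a implies not a).
w2: does not force it — w2 does not force ((a implies not a) and not a) implies not (a implies not a): already at w2 itself, w2 forces (a implies not a) and not a but w2 does not force not (a implies not a).
Worlds forcing the formula: { }.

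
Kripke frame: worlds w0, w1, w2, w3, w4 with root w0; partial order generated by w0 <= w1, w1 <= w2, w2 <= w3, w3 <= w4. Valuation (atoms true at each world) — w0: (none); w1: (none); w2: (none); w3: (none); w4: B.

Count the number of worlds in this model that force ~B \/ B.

1

w0: does not force it — w0 ||-/- ~B \/ B: neither disjunct is forced at w0.
w1: does not force it — w1 ||-/- ~B \/ B: neither disjunct is forced at w1.
w2: does not force it — w2 ||-/- ~B \/ B: neither disjunct is forced at w2.
w3: does not force it.
w4: forces it.
Worlds forcing the formula: {w4}.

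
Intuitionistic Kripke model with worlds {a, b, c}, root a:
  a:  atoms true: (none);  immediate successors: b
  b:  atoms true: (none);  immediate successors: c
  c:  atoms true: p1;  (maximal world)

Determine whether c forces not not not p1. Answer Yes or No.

c does not force not not not p1 since c is accessible from c and c forces not not p1.
c forces not not p1: no world accessible from c forces not p1.

No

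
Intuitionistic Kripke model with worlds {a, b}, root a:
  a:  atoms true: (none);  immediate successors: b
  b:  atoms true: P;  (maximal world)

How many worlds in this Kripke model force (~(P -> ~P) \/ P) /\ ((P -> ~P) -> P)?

2

a: forces it.
b: forces it.
Worlds forcing the formula: {a, b}.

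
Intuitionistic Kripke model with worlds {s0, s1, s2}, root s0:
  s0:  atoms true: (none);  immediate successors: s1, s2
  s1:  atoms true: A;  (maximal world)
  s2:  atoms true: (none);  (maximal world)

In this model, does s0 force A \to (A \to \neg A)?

No

s0 \nVdash A \to (A \to \neg A): at the accessible world s1, s1 \Vdash A but s1 \nVdash A \to \neg A.
s1 \nVdash A \to \neg A: already at s1 itself, s1 \Vdash A but s1 \nVdash \neg A.
s1 \nVdash \neg A since s1 is accessible from s1 and s1 \Vdash A.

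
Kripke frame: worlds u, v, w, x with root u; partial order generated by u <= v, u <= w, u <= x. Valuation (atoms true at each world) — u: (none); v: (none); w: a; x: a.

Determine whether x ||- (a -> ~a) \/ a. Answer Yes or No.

x ||- (a -> ~a) \/ a via the disjunct a.

Yes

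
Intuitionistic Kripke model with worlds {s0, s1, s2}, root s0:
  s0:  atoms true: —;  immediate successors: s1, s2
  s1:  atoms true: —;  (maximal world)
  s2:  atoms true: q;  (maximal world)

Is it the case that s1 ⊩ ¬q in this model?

Yes

s1 ⊩ ¬q: no world accessible from s1 forces q.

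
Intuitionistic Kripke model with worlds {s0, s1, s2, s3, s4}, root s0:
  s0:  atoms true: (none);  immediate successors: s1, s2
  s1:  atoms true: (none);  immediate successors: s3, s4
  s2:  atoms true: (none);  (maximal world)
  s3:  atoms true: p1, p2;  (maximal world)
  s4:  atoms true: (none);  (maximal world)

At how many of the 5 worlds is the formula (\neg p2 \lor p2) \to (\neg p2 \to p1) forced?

s0: does not force it — s0 \nVdash (\neg p2 \lor p2) \to (\neg p2 \to p1): at the accessible world s2, s2 \Vdash \neg p2 \lor p2 but s2 \nVdash \neg p2 \to p1.
s1: does not force it.
s2: does not force it.
s3: forces it.
s4: does not force it.
Worlds forcing the formula: {s3}.

1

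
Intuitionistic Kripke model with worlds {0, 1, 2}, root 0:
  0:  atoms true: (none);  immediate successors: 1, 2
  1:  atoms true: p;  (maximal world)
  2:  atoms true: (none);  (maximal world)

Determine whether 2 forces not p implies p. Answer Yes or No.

2 does not force not p implies p: already at 2 itself, 2 forces not p but 2 does not force p.
2 lacks atom p, so 2 does not force p.

No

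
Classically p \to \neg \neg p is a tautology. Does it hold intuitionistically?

Yes

This is double-negation introduction, which is intuitionistically derivable.
If a world forces p then every accessible world forces p (persistence), so none forces \neg p; hence \neg \neg p.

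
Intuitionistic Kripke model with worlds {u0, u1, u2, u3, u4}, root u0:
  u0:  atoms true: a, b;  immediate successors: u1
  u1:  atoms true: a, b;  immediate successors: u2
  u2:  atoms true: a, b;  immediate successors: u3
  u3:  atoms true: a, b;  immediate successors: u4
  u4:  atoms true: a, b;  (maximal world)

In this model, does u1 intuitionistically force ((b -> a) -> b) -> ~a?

u1 ||-/- ((b -> a) -> b) -> ~a: already at u1 itself, u1 ||- (b -> a) -> b but u1 ||-/- ~a.
u1 ||-/- ~a since u1 is accessible from u1 and u1 ||- a.

No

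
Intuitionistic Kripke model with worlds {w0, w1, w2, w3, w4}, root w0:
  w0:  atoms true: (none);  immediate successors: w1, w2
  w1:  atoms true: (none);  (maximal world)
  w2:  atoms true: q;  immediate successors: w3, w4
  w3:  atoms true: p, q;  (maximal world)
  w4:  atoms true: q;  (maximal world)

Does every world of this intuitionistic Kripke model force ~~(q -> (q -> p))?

Not every world: w0 ||-/- ~~(q -> (q -> p)).
w0 ||-/- ~~(q -> (q -> p)) since w4 is accessible from w0 and w4 ||- ~(q -> (q -> p)).
w4 ||- ~(q -> (q -> p)): no world accessible from w4 forces q -> (q -> p).

No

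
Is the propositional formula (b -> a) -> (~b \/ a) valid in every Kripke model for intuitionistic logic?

No

This is the material-implication-as-disjunction principle, which is not intuitionistically valid.
A Kripke countermodel: worlds s0, s1; order generated by s0 <= s1; atoms true at each world — s0:{}; s1:{a,b}.
s0 ||-/- (b -> a) -> (~b \/ a): already at s0 itself, s0 ||- b -> a but s0 ||-/- ~b \/ a.
s0 ||-/- ~b \/ a: neither disjunct is forced at s0.
s0 ||-/- ~b since s1 is accessible from s0 and s1 ||- b.
So the root s0 does not force the formula.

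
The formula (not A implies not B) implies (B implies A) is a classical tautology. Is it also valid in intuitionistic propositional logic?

No

This is the converse of contraposition, which is not intuitionistically valid.
A Kripke countermodel: worlds u0, u1; order generated by u0 <= u1; atoms true at each world — u0:{B}; u1:{A,B}.
u0 does not force (not A implies not B) implies (B implies A): already at u0 itself, u0 forces not A implies not B but u0 does not force B implies A.
u0 does not force B implies A: already at u0 itself, u0 forces B but u0 does not force A.
u0 lacks atom A, so u0 does not force A.
So the root u0 does not force the formula.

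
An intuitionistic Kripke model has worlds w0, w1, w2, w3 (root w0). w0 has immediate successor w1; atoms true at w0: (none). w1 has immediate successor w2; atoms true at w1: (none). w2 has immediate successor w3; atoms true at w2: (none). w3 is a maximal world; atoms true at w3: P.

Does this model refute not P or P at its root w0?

w0 does not force not P or P: neither disjunct is forced at w0.
w0 does not force not P since w3 is accessible from w0 and w3 forces P.
So the root w0 does not force not P or P; the model is a countermodel.

Yes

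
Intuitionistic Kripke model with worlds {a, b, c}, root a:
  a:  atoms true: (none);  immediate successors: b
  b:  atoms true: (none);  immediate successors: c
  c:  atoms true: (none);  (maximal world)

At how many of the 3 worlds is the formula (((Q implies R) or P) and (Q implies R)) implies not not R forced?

0

a: does not force it — a does not force (((Q implies R) or P) and (Q implies R)) implies not not R: already at a itself, a forces ((Q implies R) or P) and (Q implies R) but a does not force not not R.
b: does not force it — b does not force (((Q implies R) or P) and (Q implies R)) implies not not R: already at b itself, b forces ((Q implies R) or P) and (Q implies R) but b does not force not not R.
c: does not force it — c does not force (((Q implies R) or P) and (Q implies R)) implies not not R: already at c itself, c forces ((Q implies R) or P) and (Q implies R) but c does not force not not R.
Worlds forcing the formula: { }.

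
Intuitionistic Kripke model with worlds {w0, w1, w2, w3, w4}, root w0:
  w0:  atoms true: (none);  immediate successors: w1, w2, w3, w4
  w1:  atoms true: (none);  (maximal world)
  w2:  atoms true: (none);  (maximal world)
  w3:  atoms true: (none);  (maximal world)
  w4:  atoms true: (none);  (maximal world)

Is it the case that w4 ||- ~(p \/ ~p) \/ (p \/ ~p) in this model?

Yes

w4 ||- ~(p \/ ~p) \/ (p \/ ~p) via the disjunct p \/ ~p.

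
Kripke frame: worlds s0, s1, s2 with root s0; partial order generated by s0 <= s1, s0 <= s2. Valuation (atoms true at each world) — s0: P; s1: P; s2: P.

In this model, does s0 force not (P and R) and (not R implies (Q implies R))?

Yes

s0 forces not (P and R) and (not R implies (Q implies R)) since s0 forces both conjuncts.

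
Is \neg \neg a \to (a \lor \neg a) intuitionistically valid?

No

This is a variant of double-negation elimination (deriving excluded middle from double negation), which is not intuitionistically valid.
A Kripke countermodel: worlds s0, s1; order generated by s0 \le s1; atoms true at each world — s0:{}; s1:{a}.
s0 \nVdash \neg \neg a \to (a \lor \neg a): already at s0 itself, s0 \Vdash \neg \neg a but s0 \nVdash a \lor \neg a.
s0 \nVdash a \lor \neg a: neither disjunct is forced at s0.
s0 lacks atom a, so s0 \nVdash a.
So the root s0 does not force the formula.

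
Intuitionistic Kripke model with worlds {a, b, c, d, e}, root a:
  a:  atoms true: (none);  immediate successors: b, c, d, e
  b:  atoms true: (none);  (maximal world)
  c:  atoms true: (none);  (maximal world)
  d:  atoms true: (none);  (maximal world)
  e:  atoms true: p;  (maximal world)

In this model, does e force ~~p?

e ||- ~~p: no world accessible from e forces ~p.

Yes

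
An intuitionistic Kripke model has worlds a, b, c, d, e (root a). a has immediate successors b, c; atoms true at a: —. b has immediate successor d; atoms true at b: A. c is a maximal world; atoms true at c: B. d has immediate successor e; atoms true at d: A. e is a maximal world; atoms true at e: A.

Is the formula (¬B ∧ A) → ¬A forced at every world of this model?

No

Not every world: a ⊮ (¬B ∧ A) → ¬A.
a ⊮ (¬B ∧ A) → ¬A: at the accessible world b, b ⊩ ¬B ∧ A but b ⊮ ¬A.
b ⊮ ¬A since b is accessible from b and b ⊩ A.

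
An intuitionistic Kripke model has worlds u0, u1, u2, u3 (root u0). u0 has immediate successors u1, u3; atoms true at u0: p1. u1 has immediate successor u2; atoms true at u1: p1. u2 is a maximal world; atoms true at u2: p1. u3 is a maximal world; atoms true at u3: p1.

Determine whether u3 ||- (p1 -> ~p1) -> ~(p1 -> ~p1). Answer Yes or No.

Yes

u3 ||- (p1 -> ~p1) -> ~(p1 -> ~p1) vacuously: no world accessible from u3 forces the antecedent p1 -> ~p1.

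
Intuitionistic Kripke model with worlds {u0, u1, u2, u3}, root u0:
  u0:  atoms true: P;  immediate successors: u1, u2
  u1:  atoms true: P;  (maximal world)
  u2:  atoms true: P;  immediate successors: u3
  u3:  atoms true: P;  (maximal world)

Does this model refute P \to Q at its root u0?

Yes

u0 \nVdash P \to Q: already at u0 itself, u0 \Vdash P but u0 \nVdash Q.
u0 lacks atom Q, so u0 \nVdash Q.
So the root u0 does not force P \to Q; the model is a countermodel.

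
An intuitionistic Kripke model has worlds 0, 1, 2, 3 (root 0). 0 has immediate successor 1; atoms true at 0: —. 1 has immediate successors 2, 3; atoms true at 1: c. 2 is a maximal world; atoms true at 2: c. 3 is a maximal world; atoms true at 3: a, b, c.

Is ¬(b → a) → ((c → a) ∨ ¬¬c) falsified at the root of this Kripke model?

0 ⊩ ¬(b → a) → ((c → a) ∨ ¬¬c) vacuously: no world accessible from 0 forces the antecedent ¬(b → a).
So the root 0 forces ¬(b → a) → ((c → a) ∨ ¬¬c); the model is not a countermodel.

No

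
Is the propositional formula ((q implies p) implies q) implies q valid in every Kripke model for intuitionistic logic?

This is Peirce's law, which is not intuitionistically valid.
A Kripke countermodel: worlds u0, u1; order generated by u0 <= u1; atoms true at each world — u0:{}; u1:{q}.
u0 does not force ((q implies p) implies q) implies q: already at u0 itself, u0 forces (q implies p) implies q but u0 does not force q.
u0 lacks atom q, so u0 does not force q.
So the root u0 does not force the formula.

No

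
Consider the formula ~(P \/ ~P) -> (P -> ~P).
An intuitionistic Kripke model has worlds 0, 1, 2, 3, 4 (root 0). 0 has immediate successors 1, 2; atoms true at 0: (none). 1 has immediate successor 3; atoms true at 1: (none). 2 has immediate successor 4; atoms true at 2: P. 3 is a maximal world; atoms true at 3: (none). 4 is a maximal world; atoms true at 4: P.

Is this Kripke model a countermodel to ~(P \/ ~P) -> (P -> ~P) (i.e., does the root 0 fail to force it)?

No

0 ||- ~(P \/ ~P) -> (P -> ~P) vacuously: no world accessible from 0 forces the antecedent ~(P \/ ~P).
So the root 0 forces ~(P \/ ~P) -> (P -> ~P); the model is not a countermodel.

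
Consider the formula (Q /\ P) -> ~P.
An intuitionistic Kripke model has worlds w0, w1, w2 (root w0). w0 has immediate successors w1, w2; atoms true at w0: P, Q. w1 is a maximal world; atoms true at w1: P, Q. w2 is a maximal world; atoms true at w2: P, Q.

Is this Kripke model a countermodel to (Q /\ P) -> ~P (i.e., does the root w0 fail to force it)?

w0 ||-/- (Q /\ P) -> ~P: already at w0 itself, w0 ||- Q /\ P but w0 ||-/- ~P.
w0 ||-/- ~P since w0 is accessible from w0 and w0 ||- P.
So the root w0 does not force (Q /\ P) -> ~P; the model is a countermodel.

Yes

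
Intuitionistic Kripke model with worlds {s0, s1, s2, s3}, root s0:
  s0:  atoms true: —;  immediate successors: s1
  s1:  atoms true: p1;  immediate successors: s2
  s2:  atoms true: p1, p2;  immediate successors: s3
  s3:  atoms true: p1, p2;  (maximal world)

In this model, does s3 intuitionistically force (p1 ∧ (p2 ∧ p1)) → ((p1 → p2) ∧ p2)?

s3 ⊩ (p1 ∧ (p2 ∧ p1)) → ((p1 → p2) ∧ p2): every world accessible from s3 that forces p1 ∧ (p2 ∧ p1) (namely s3) also forces (p1 → p2) ∧ p2.

Yes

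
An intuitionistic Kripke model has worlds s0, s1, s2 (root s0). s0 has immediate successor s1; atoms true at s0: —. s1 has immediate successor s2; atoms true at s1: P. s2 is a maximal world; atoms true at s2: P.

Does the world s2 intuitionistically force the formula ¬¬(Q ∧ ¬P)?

No

s2 ⊮ ¬¬(Q ∧ ¬P) since s2 is accessible from s2 and s2 ⊩ ¬(Q ∧ ¬P).
s2 ⊩ ¬(Q ∧ ¬P): no world accessible from s2 forces Q ∧ ¬P.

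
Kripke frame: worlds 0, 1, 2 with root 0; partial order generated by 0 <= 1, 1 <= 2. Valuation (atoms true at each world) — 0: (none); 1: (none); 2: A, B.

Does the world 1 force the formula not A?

No

1 does not force not A since 2 is accessible from 1 and 2 forces A.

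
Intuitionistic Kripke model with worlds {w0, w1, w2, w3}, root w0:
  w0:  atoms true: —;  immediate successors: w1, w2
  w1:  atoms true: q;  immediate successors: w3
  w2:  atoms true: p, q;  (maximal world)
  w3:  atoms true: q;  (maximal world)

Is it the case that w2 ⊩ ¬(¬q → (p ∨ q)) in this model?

No

w2 ⊮ ¬(¬q → (p ∨ q)) since w2 is accessible from w2 and w2 ⊩ ¬q → (p ∨ q).
w2 ⊩ ¬q → (p ∨ q) vacuously: no world accessible from w2 forces the antecedent ¬q.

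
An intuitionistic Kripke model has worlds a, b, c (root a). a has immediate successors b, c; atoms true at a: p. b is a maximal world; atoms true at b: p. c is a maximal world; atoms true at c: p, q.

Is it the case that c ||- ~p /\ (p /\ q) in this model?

c ||-/- ~p /\ (p /\ q) since c fails ~p.

No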